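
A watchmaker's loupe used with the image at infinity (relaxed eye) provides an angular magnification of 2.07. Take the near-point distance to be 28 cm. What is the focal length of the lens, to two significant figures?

For the image at infinity, M = D/f.
f = D/M = 28/2.07 = 13.527 cm.

14 cm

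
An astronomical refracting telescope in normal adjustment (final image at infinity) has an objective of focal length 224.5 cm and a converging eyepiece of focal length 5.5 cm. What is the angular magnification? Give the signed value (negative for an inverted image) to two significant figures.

M = -f_obj/f_eye = -224.5/(5.5) = -40.818.

-41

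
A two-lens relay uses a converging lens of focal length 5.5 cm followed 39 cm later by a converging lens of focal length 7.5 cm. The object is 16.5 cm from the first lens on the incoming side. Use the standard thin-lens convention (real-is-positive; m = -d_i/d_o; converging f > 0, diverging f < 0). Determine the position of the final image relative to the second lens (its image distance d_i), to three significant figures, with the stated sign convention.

Applying the thin-lens equation to the first lens, 1/5.5 = 1/16.5 + 1/d_i1, which gives d_i1 = 8.250 cm.
That image sits 30.750 cm in front of the second lens, so d_o2 = 30.750 cm.
Applying the thin-lens equation again with f_2 = 7.5 cm and d_o2 = 30.750 cm gives d_i2 = 9.919 cm.

9.92 cm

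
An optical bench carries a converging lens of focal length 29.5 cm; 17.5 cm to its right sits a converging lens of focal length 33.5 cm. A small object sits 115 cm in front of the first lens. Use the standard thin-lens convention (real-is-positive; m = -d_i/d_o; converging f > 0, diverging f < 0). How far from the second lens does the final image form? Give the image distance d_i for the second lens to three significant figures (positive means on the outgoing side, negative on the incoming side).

Lens 1: 1/d_i1 = 1/f_1 - 1/d_o1 = 1/29.5 - 1/115 = 0.02520 cm^-1, so d_i1 = 39.678 cm.
Since 39.678 cm > 17.5 cm, the first image lies past the second lens and serves as a virtual object: d_o2 = L - d_i1 = -22.178 cm.
Lens 2: 1/d_i2 = 1/f_2 - 1/d_o2 = 1/33.5 - 1/(-22.178) = 0.07494 cm^-1, so d_i2 = 13.344 cm.

13.3 cm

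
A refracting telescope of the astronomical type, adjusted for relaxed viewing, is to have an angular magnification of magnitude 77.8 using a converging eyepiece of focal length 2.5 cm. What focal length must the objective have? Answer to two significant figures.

|M| = f_obj/|f_eye|, so f_obj = |M| x |f_eye| = 77.8 x 2.5 = 194.500 cm.

190 cm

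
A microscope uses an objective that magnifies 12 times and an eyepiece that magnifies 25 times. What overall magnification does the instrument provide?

300

The overall magnification of a compound microscope is the product of the objective and eyepiece magnifications:
M = M_obj x M_eye = 12 x 25 = 300.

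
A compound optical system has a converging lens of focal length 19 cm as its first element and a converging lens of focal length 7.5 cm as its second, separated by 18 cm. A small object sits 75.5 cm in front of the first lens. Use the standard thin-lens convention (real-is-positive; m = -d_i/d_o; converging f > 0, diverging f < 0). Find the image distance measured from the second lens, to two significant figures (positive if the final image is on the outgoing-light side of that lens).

Lens 1: 1/d_i1 = 1/f_1 - 1/d_o1 = 1/19 - 1/75.5 = 0.03939 cm^-1, so d_i1 = 25.389 cm.
Since 25.389 cm > 18 cm, the first image lies past the second lens and serves as a virtual object: d_o2 = L - d_i1 = -7.389 cm.
Lens 2: 1/d_i2 = 1/f_2 - 1/d_o2 = 1/7.5 - 1/(-7.389) = 0.26866 cm^-1, so d_i2 = 3.722 cm.

3.7 cm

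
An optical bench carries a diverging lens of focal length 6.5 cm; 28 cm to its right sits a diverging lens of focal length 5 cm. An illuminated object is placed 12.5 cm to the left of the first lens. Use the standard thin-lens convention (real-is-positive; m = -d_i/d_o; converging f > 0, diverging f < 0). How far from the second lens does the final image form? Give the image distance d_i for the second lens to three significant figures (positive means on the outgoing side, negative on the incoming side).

Applying the thin-lens equation to the first lens, 1/(-6.5) = 1/12.5 + 1/d_i1, which gives d_i1 = -4.276 cm.
The intermediate image is virtual, 4.276 cm to the left of lens 1, so d_o2 = L - d_i1 = 28 - (-4.276) = 32.276 cm.
Applying the thin-lens equation again with f_2 = -5 cm and d_o2 = 32.276 cm gives d_i2 = -4.329 cm.

-4.33 cm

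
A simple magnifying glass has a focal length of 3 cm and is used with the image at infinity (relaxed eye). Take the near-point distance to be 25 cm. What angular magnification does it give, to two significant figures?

8.3

M = D/f = 25/3 = 8.333.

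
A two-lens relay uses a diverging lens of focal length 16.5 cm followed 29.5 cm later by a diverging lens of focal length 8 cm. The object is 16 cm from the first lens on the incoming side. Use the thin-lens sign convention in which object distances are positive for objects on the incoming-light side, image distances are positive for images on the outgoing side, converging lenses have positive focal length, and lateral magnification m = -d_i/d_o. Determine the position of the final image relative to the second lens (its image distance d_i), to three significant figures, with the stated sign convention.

-6.60 cm

First lens: d_i1 = 1/(1/(-16.5) - 1/16) = -8.123 cm.
The intermediate image is virtual, 8.123 cm to the left of lens 1, so d_o2 = L - d_i1 = 29.5 - (-8.123) = 37.623 cm.
Second lens: d_i2 = 1/(1/(-8) - 1/(37.623)) = -6.597 cm.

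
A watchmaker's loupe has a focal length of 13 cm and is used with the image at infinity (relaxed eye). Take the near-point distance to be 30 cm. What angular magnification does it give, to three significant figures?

M = D/f = 30/13 = 2.308.

2.31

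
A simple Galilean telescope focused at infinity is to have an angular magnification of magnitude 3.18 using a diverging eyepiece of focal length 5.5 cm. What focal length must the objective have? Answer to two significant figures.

17 cm

|M| = f_obj/|f_eye|, so f_obj = |M| x |f_eye| = 3.18 x 5.5 = 17.490 cm.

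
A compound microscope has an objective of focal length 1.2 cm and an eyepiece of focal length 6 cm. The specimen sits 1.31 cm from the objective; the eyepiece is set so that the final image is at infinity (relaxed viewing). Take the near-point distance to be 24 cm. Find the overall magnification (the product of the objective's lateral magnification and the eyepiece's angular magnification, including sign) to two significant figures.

Objective: 1/d_i = 1/f_obj - 1/d_o = 1/1.2 - 1/1.31 = 0.06997 cm^-1, so d_i = 14.291 cm.
m_obj = -d_i/d_o = -14.291/1.31 = -10.909.
Eyepiece angular magnification (image at infinity): M_eye = D/f_e = 24/6 = 4.000.
Overall M = m_obj x M_eye = (-10.909)(4.000) = -43.64.

-44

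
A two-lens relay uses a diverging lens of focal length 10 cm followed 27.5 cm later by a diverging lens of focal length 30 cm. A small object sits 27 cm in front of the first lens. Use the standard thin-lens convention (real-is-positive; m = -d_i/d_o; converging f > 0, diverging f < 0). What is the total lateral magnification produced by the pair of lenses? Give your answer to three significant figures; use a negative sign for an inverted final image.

First lens: d_i1 = 1/(1/(-10) - 1/27) = -7.297 cm.
m_1 = -(-7.297)/27 = 0.2703.
The intermediate image is virtual, 7.297 cm to the left of lens 1, so d_o2 = L - d_i1 = 27.5 - (-7.297) = 34.797 cm.
Second lens: d_i2 = 1/(1/(-30) - 1/(34.797)) = -16.111 cm.
m_2 = -(-16.111)/(34.797) = 0.4630.
Total m = m_1 x m_2 = (0.2703)(0.4630) = 0.1251.

0.125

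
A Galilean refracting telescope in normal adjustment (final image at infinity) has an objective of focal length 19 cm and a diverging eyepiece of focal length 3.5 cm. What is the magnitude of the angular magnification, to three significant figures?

|M| = f_obj/|f_eye| = 19/3.5 = 5.429.

5.43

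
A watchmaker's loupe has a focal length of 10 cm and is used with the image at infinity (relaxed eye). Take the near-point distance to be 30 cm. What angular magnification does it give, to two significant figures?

M = D/f = 30/10 = 3.000.

3.0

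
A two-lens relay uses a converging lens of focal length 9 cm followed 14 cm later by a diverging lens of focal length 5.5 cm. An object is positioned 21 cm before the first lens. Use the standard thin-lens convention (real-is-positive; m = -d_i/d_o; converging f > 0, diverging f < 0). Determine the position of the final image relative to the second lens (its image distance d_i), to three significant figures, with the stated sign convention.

First lens: d_i1 = 1/(1/9 - 1/21) = 15.750 cm.
Since 15.750 cm > 14 cm, the first image lies past the second lens and serves as a virtual object: d_o2 = L - d_i1 = -1.750 cm.
Second lens: d_i2 = 1/(1/(-5.5) - 1/(-1.750)) = 2.567 cm.

2.57 cm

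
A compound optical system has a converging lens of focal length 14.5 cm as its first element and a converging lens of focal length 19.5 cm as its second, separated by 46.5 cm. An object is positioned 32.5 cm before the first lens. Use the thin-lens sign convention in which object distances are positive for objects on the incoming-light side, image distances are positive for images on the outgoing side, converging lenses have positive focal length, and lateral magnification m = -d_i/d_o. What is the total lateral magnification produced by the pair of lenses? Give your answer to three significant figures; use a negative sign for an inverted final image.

Applying the thin-lens equation to the first lens, 1/14.5 = 1/32.5 + 1/d_i1, which gives d_i1 = 26.181 cm.
Its lateral magnification is m_1 = -d_i1/d_o1 = -(26.181)/32.5 = -0.8056.
The intermediate image is 26.181 cm to the right of lens 1, so d_o2 = L - d_i1 = 46.5 - 26.181 = 20.319 cm.
Applying the thin-lens equation again with f_2 = 19.5 cm and d_o2 = 20.319 cm gives d_i2 = 483.534 cm.
m_2 = -(483.534)/(20.319) = -23.7966.
Total m = m_1 x m_2 = (-0.8056)(-23.7966) = 19.1695.

19.2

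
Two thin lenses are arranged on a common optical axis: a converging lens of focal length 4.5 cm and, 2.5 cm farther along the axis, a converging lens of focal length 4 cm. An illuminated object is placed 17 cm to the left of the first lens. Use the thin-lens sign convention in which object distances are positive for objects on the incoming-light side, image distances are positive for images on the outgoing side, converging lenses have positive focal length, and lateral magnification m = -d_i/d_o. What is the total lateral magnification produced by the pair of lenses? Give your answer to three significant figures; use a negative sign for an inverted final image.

-0.189

Lens 1: 1/d_i1 = 1/f_1 - 1/d_o1 = 1/4.5 - 1/17 = 0.16340 cm^-1, so d_i1 = 6.120 cm.
m_1 = -(6.120)/17 = -0.3600.
This image would form 6.120 cm past lens 1, i.e. 3.620 cm beyond lens 2, so it is a virtual object for lens 2: d_o2 = 2.5 - 6.120 = -3.620 cm.
Lens 2: 1/d_i2 = 1/f_2 - 1/d_o2 = 1/4 - 1/(-3.620) = 0.52624 cm^-1, so d_i2 = 1.900 cm.
m_2 = -(1.900)/(-3.620) = 0.5249.
The system's lateral magnification is m_1 m_2 = (-0.3600)(0.5249) = -0.1890.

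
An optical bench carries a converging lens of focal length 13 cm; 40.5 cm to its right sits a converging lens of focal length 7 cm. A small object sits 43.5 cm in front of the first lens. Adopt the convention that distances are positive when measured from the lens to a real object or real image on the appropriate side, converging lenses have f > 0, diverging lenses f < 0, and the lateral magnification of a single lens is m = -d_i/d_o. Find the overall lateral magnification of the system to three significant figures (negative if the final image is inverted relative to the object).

0.199

First lens: d_i1 = 1/(1/13 - 1/43.5) = 18.541 cm.
m_1 = -(18.541)/43.5 = -0.4262.
That image sits 21.959 cm in front of the second lens, so d_o2 = 21.959 cm.
Second lens: d_i2 = 1/(1/7 - 1/(21.959)) = 10.276 cm.
m_2 = -(10.276)/(21.959) = -0.4679.
Total m = m_1 x m_2 = (-0.4262)(-0.4679) = 0.1995.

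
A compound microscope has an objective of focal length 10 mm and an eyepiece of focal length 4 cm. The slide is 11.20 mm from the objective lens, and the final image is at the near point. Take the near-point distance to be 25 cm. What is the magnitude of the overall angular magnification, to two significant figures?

Convert to cm: f_obj = 10 mm = 1 cm; d_o = 11.20 mm = 1.12 cm.
Objective: 1/d_i = 1/f_obj - 1/d_o = 1/1 - 1/1.12 = 0.10714 cm^-1, so d_i = 9.333 cm.
m_obj = -d_i/d_o = -9.333/1.12 = -8.333.
Eyepiece angular magnification (image at near point): M_eye = 1 + D/f_e = 1 + 25/4 = 7.250.
Overall M = m_obj x M_eye = (-8.333)(7.250) = -60.42.
|M| = 60.42.

60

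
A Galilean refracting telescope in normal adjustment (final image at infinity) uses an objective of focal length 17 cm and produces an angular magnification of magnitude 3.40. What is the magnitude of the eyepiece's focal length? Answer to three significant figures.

|M| = f_obj/|f_eye|, so |f_eye| = f_obj/|M| = 17/3.4 = 5.000 cm.
(The eyepiece is diverging, so its signed focal length is -5.000 cm.)

5.00 cm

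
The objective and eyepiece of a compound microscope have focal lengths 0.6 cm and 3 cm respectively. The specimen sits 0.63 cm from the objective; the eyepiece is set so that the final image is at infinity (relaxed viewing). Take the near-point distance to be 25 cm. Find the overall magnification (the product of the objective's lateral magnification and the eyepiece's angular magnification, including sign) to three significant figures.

Objective: 1/d_i = 1/f_obj - 1/d_o = 1/0.6 - 1/0.63 = 0.07937 cm^-1, so d_i = 12.600 cm.
m_obj = -d_i/d_o = -12.600/0.63 = -20.000.
Eyepiece angular magnification (image at infinity): M_eye = D/f_e = 25/3 = 8.333.
Overall M = m_obj x M_eye = (-20.000)(8.333) = -166.67.

-167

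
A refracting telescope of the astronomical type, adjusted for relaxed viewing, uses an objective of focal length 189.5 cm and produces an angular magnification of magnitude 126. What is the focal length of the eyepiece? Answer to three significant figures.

|M| = f_obj/f_eye, so f_eye = f_obj/|M| = 189.5/126.0 = 1.504 cm.

1.50 cm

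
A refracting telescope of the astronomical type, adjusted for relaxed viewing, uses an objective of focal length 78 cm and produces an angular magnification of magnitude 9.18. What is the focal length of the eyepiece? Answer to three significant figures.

8.50 cm

|M| = f_obj/f_eye, so f_eye = f_obj/|M| = 78/9.18 = 8.497 cm.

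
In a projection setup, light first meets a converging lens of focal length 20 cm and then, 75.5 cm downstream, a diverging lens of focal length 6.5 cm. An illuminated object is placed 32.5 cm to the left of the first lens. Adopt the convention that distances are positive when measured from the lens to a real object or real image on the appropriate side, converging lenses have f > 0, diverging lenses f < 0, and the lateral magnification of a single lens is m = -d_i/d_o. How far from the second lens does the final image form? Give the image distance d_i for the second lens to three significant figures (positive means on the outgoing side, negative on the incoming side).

-5.09 cm

First lens: d_i1 = 1/(1/20 - 1/32.5) = 52.000 cm.
Object distance for lens 2: d_o2 = 75.5 - 52.000 = 23.500 cm.
Second lens: d_i2 = 1/(1/(-6.5) - 1/(23.500)) = -5.092 cm.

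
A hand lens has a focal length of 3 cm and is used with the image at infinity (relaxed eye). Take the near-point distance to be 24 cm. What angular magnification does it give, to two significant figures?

8.0

M = D/f = 24/3 = 8.000.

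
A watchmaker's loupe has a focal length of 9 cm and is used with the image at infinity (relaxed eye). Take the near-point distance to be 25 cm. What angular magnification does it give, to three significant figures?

2.78

M = D/f = 25/9 = 2.778.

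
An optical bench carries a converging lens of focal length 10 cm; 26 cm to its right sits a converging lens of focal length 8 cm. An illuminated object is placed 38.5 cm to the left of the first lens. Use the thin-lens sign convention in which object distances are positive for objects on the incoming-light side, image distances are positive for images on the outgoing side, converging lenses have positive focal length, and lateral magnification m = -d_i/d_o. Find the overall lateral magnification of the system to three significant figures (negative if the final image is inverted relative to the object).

0.625

Lens 1: 1/d_i1 = 1/f_1 - 1/d_o1 = 1/10 - 1/38.5 = 0.07403 cm^-1, so d_i1 = 13.509 cm.
m_1 = -(13.509)/38.5 = -0.3509.
Object distance for lens 2: d_o2 = 26 - 13.509 = 12.491 cm.
Lens 2: 1/d_i2 = 1/f_2 - 1/d_o2 = 1/8 - 1/(12.491) = 0.04494 cm^-1, so d_i2 = 22.250 cm.
m_2 = -(22.250)/(12.491) = -1.7812.
Total m = m_1 x m_2 = (-0.3509)(-1.7812) = 0.6250.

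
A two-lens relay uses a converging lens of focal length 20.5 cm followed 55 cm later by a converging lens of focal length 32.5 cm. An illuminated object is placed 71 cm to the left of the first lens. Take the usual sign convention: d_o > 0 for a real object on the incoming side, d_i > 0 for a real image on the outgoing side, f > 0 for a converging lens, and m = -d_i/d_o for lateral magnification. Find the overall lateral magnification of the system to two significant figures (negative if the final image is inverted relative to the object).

Lens 1: 1/d_i1 = 1/f_1 - 1/d_o1 = 1/20.5 - 1/71 = 0.03470 cm^-1, so d_i1 = 28.822 cm.
m_1 = -(28.822)/71 = -0.4059.
The intermediate image is 28.822 cm to the right of lens 1, so d_o2 = L - d_i1 = 55 - 28.822 = 26.178 cm.
Lens 2: 1/d_i2 = 1/f_2 - 1/d_o2 = 1/32.5 - 1/(26.178) = -0.00743 cm^-1, so d_i2 = -134.581 cm.
m_2 = -(-134.581)/(26.178) = 5.1410.
Total m = m_1 x m_2 = (-0.4059)(5.1410) = -2.0869.

-2.1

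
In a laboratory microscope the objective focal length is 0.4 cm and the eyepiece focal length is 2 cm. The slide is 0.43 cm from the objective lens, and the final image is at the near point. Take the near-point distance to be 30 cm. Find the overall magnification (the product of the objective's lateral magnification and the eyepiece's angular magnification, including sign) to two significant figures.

-210

Objective: 1/d_i = 1/f_obj - 1/d_o = 1/0.4 - 1/0.43 = 0.17442 cm^-1, so d_i = 5.733 cm.
m_obj = -d_i/d_o = -5.733/0.43 = -13.333.
Eyepiece angular magnification (image at near point): M_eye = 1 + D/f_e = 1 + 30/2 = 16.000.
Overall M = m_obj x M_eye = (-13.333)(16.000) = -213.33.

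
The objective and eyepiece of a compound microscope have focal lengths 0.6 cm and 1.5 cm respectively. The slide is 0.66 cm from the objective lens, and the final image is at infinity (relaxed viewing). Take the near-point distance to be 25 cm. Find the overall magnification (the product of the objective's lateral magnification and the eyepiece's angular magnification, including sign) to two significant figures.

-170

Objective: 1/d_i = 1/f_obj - 1/d_o = 1/0.6 - 1/0.66 = 0.15152 cm^-1, so d_i = 6.600 cm.
m_obj = -d_i/d_o = -6.600/0.66 = -10.000.
Eyepiece angular magnification (image at infinity): M_eye = D/f_e = 25/1.5 = 16.667.
Overall M = m_obj x M_eye = (-10.000)(16.667) = -166.67.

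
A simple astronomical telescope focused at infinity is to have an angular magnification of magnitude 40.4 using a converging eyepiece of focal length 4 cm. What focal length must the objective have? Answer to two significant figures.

160 cm

|M| = f_obj/|f_eye|, so f_obj = |M| x |f_eye| = 40.4 x 4 = 161.600 cm.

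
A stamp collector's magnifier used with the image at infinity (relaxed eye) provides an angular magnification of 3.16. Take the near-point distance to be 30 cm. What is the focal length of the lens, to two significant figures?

9.5 cm

For the image at infinity, M = D/f.
f = D/M = 30/3.16 = 9.494 cm.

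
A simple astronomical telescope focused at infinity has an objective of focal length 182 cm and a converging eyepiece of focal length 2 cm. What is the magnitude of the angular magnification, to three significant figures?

|M| = f_obj/|f_eye| = 182/2 = 91.000.

91.0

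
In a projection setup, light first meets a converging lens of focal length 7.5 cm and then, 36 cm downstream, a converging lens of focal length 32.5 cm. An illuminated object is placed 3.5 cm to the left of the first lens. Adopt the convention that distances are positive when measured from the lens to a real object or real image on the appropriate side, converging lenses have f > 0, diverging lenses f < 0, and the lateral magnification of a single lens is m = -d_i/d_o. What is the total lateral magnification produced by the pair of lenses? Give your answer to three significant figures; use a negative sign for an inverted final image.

-6.06

Lens 1: 1/d_i1 = 1/f_1 - 1/d_o1 = 1/7.5 - 1/3.5 = -0.15238 cm^-1, so d_i1 = -6.563 cm.
m_1 = -(-6.563)/3.5 = 1.8750.
The intermediate image is virtual, 6.563 cm to the left of lens 1, so d_o2 = L - d_i1 = 36 - (-6.563) = 42.562 cm.
Lens 2: 1/d_i2 = 1/f_2 - 1/d_o2 = 1/32.5 - 1/(42.562) = 0.00727 cm^-1, so d_i2 = 137.469 cm.
m_2 = -(137.469)/(42.562) = -3.2298.
Total m = m_1 x m_2 = (1.8750)(-3.2298) = -6.0559.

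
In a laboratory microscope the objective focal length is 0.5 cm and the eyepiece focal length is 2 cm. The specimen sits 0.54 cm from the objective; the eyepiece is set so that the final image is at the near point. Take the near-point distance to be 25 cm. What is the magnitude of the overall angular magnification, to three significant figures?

169

Objective: 1/d_i = 1/f_obj - 1/d_o = 1/0.5 - 1/0.54 = 0.14815 cm^-1, so d_i = 6.750 cm.
m_obj = -d_i/d_o = -6.750/0.54 = -12.500.
Eyepiece angular magnification (image at near point): M_eye = 1 + D/f_e = 1 + 25/2 = 13.500.
Overall M = m_obj x M_eye = (-12.500)(13.500) = -168.75.
|M| = 168.75.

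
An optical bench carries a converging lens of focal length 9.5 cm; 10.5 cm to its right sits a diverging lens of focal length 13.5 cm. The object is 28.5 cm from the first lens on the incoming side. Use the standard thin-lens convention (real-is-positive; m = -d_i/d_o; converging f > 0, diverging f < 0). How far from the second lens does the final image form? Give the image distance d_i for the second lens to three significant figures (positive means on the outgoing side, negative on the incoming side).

5.19 cm

Lens 1: 1/d_i1 = 1/f_1 - 1/d_o1 = 1/9.5 - 1/28.5 = 0.07018 cm^-1, so d_i1 = 14.250 cm.
This image would form 14.250 cm past lens 1, i.e. 3.750 cm beyond lens 2, so it is a virtual object for lens 2: d_o2 = 10.5 - 14.250 = -3.750 cm.
Lens 2: 1/d_i2 = 1/f_2 - 1/d_o2 = 1/(-13.5) - 1/(-3.750) = 0.19259 cm^-1, so d_i2 = 5.192 cm.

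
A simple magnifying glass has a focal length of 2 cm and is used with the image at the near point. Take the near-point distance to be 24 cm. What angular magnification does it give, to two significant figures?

13

M = 1 + D/f = 1 + 24/2 = 13.000.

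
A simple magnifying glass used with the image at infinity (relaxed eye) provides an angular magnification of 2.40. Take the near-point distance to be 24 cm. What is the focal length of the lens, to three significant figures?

For the image at infinity, M = D/f.
f = D/M = 24/2.4 = 10.000 cm.

10.0 cm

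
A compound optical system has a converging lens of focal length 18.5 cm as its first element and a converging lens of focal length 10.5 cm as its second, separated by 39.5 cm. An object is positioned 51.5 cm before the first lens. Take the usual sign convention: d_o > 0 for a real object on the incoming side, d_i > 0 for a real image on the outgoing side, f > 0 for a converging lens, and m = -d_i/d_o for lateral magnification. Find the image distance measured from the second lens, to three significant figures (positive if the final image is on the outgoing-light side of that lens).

Applying the thin-lens equation to the first lens, 1/18.5 = 1/51.5 + 1/d_i1, which gives d_i1 = 28.871 cm.
The intermediate image is 28.871 cm to the right of lens 1, so d_o2 = L - d_i1 = 39.5 - 28.871 = 10.629 cm.
Applying the thin-lens equation again with f_2 = 10.5 cm and d_o2 = 10.629 cm gives d_i2 = 866.559 cm.

867 cm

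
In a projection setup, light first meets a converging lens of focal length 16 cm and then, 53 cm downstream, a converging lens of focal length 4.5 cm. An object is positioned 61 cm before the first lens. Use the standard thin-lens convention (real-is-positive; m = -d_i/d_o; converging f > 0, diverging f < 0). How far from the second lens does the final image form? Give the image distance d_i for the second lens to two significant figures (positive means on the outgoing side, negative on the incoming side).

5.3 cm

Applying the thin-lens equation to the first lens, 1/16 = 1/61 + 1/d_i1, which gives d_i1 = 21.689 cm.
Object distance for lens 2: d_o2 = 53 - 21.689 = 31.311 cm.
Applying the thin-lens equation again with f_2 = 4.5 cm and d_o2 = 31.311 cm gives d_i2 = 5.255 cm.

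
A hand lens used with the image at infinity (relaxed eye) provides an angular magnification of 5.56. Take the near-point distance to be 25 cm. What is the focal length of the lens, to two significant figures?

For the image at infinity, M = D/f.
f = D/M = 25/5.56 = 4.496 cm.

4.5 cm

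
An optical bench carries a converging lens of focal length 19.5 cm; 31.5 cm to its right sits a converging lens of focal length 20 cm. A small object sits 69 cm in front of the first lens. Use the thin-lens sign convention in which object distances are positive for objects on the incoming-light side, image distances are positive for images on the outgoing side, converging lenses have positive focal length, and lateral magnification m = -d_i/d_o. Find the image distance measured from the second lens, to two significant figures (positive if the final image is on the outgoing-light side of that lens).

Lens 1: 1/d_i1 = 1/f_1 - 1/d_o1 = 1/19.5 - 1/69 = 0.03679 cm^-1, so d_i1 = 27.182 cm.
Object distance for lens 2: d_o2 = 31.5 - 27.182 = 4.318 cm.
Lens 2: 1/d_i2 = 1/f_2 - 1/d_o2 = 1/20 - 1/(4.318) = -0.18158 cm^-1, so d_i2 = -5.507 cm.

-5.5 cm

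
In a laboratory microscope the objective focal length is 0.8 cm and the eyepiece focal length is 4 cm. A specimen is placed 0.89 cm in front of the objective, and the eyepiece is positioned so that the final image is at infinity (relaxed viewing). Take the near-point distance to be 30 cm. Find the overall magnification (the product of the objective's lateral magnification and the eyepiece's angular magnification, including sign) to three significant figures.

Objective: 1/d_i = 1/f_obj - 1/d_o = 1/0.8 - 1/0.89 = 0.12640 cm^-1, so d_i = 7.911 cm.
m_obj = -d_i/d_o = -7.911/0.89 = -8.889.
Eyepiece angular magnification (image at infinity): M_eye = D/f_e = 30/4 = 7.500.
Overall M = m_obj x M_eye = (-8.889)(7.500) = -66.67.

-66.7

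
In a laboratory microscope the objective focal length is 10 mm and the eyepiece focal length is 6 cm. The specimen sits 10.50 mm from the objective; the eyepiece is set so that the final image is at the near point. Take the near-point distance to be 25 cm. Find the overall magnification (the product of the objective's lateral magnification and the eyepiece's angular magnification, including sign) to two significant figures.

Convert to cm: f_obj = 10 mm = 1 cm; d_o = 10.50 mm = 1.05 cm.
Objective: 1/d_i = 1/f_obj - 1/d_o = 1/1 - 1/1.05 = 0.04762 cm^-1, so d_i = 21.000 cm.
m_obj = -d_i/d_o = -21.000/1.05 = -20.000.
Eyepiece angular magnification (image at near point): M_eye = 1 + D/f_e = 1 + 25/6 = 5.167.
Overall M = m_obj x M_eye = (-20.000)(5.167) = -103.33.

-100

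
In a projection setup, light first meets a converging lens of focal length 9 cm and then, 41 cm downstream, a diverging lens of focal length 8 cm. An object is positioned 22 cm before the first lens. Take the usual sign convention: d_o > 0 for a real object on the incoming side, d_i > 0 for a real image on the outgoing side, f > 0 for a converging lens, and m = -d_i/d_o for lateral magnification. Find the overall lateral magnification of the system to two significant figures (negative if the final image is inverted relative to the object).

First lens: d_i1 = 1/(1/9 - 1/22) = 15.231 cm.
m_1 = -(15.231)/22 = -0.6923.
The intermediate image is 15.231 cm to the right of lens 1, so d_o2 = L - d_i1 = 41 - 15.231 = 25.769 cm.
Second lens: d_i2 = 1/(1/(-8) - 1/(25.769)) = -6.105 cm.
m_2 = -(-6.105)/(25.769) = 0.2369.
Overall magnification: m = m_1 m_2 = -0.1640.

-0.16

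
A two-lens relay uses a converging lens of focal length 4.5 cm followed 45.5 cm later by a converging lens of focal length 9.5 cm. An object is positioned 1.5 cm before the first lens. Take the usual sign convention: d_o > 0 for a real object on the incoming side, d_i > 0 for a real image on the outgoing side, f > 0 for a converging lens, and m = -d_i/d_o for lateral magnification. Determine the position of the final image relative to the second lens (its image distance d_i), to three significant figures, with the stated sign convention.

11.9 cm

Lens 1: 1/d_i1 = 1/f_1 - 1/d_o1 = 1/4.5 - 1/1.5 = -0.44444 cm^-1, so d_i1 = -2.250 cm.
With d_i1 < 0 the first image is virtual and lies on the object side; the object distance for lens 2 is d_o2 = 45.5 - (-2.250) = 47.750 cm.
Lens 2: 1/d_i2 = 1/f_2 - 1/d_o2 = 1/9.5 - 1/(47.750) = 0.08432 cm^-1, so d_i2 = 11.859 cm.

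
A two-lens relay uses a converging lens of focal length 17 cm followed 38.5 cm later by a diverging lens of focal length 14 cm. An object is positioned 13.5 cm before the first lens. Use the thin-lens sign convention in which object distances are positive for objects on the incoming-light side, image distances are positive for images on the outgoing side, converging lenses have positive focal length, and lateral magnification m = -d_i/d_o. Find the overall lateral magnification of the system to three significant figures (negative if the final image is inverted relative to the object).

Lens 1: 1/d_i1 = 1/f_1 - 1/d_o1 = 1/17 - 1/13.5 = -0.01525 cm^-1, so d_i1 = -65.571 cm.
m_1 = -(-65.571)/13.5 = 4.8571.
The intermediate image is virtual, 65.571 cm to the left of lens 1, so d_o2 = L - d_i1 = 38.5 - (-65.571) = 104.071 cm.
Lens 2: 1/d_i2 = 1/f_2 - 1/d_o2 = 1/(-14) - 1/(104.071) = -0.08104 cm^-1, so d_i2 = -12.340 cm.
m_2 = -(-12.340)/(104.071) = 0.1186.
Overall magnification: m = m_1 m_2 = 0.5759.

0.576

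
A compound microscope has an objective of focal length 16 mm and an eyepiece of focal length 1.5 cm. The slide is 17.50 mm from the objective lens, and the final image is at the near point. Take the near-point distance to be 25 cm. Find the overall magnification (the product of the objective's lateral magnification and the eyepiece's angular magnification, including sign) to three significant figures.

Convert to cm: f_obj = 16 mm = 1.6 cm; d_o = 17.50 mm = 1.75 cm.
Objective: 1/d_i = 1/f_obj - 1/d_o = 1/1.6 - 1/1.75 = 0.05357 cm^-1, so d_i = 18.667 cm.
m_obj = -d_i/d_o = -18.667/1.75 = -10.667.
Eyepiece angular magnification (image at near point): M_eye = 1 + D/f_e = 1 + 25/1.5 = 17.667.
Overall M = m_obj x M_eye = (-10.667)(17.667) = -188.44.

-188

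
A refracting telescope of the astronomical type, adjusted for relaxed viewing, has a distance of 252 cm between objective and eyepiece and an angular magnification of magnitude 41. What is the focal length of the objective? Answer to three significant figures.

In normal adjustment the tube length equals f_obj + f_eye and |M| = f_obj/f_eye.
So f_obj = 41 f_eye and 41 f_eye + f_eye = 252 cm, giving f_eye = 252/42 = 6.000 cm and f_obj = 246.000 cm.

246 cm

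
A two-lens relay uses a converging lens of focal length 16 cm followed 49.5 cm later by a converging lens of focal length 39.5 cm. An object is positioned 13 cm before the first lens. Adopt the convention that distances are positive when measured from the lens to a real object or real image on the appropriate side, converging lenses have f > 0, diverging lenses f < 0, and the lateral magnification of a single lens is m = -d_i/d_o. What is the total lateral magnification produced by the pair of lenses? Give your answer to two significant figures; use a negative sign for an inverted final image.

First lens: d_i1 = 1/(1/16 - 1/13) = -69.333 cm.
m_1 = -(-69.333)/13 = 5.3333.
With d_i1 < 0 the first image is virtual and lies on the object side; the object distance for lens 2 is d_o2 = 49.5 - (-69.333) = 118.833 cm.
Second lens: d_i2 = 1/(1/39.5 - 1/(118.833)) = 59.167 cm.
m_2 = -(59.167)/(118.833) = -0.4979.
The system's lateral magnification is m_1 m_2 = (5.3333)(-0.4979) = -2.6555.

-2.7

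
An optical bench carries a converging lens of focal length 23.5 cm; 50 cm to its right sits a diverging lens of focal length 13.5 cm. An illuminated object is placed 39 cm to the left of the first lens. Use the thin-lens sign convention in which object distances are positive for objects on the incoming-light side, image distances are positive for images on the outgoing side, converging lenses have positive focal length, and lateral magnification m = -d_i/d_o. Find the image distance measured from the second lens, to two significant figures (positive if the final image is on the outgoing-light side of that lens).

28 cm

Applying the thin-lens equation to the first lens, 1/23.5 = 1/39 + 1/d_i1, which gives d_i1 = 59.129 cm.
This image would form 59.129 cm past lens 1, i.e. 9.129 cm beyond lens 2, so it is a virtual object for lens 2: d_o2 = 50 - 59.129 = -9.129 cm.
Applying the thin-lens equation again with f_2 = -13.5 cm and d_o2 = -9.129 cm gives d_i2 = 28.196 cm.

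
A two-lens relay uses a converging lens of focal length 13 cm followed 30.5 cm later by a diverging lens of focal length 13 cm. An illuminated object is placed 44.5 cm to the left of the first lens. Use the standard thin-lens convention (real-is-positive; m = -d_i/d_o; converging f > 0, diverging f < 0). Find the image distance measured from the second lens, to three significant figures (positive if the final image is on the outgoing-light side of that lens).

Applying the thin-lens equation to the first lens, 1/13 = 1/44.5 + 1/d_i1, which gives d_i1 = 18.365 cm.
The intermediate image is 18.365 cm to the right of lens 1, so d_o2 = L - d_i1 = 30.5 - 18.365 = 12.135 cm.
Applying the thin-lens equation again with f_2 = -13 cm and d_o2 = 12.135 cm gives d_i2 = -6.276 cm.

-6.28 cm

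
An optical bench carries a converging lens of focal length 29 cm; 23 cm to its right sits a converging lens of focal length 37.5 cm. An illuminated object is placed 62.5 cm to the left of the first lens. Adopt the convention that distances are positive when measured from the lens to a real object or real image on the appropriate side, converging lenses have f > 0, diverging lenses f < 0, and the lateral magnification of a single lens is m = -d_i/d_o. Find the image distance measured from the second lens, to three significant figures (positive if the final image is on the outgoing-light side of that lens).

Lens 1: 1/d_i1 = 1/f_1 - 1/d_o1 = 1/29 - 1/62.5 = 0.01848 cm^-1, so d_i1 = 54.104 cm.
This image would form 54.104 cm past lens 1, i.e. 31.104 cm beyond lens 2, so it is a virtual object for lens 2: d_o2 = 23 - 54.104 = -31.104 cm.
Lens 2: 1/d_i2 = 1/f_2 - 1/d_o2 = 1/37.5 - 1/(-31.104) = 0.05882 cm^-1, so d_i2 = 17.002 cm.

17.0 cm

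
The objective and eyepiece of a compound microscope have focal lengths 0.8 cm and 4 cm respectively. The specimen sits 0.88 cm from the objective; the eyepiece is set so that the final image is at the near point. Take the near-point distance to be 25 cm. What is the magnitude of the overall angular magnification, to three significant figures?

72.5

Objective: 1/d_i = 1/f_obj - 1/d_o = 1/0.8 - 1/0.88 = 0.11364 cm^-1, so d_i = 8.800 cm.
m_obj = -d_i/d_o = -8.800/0.88 = -10.000.
Eyepiece angular magnification (image at near point): M_eye = 1 + D/f_e = 1 + 25/4 = 7.250.
Overall M = m_obj x M_eye = (-10.000)(7.250) = -72.50.
|M| = 72.50.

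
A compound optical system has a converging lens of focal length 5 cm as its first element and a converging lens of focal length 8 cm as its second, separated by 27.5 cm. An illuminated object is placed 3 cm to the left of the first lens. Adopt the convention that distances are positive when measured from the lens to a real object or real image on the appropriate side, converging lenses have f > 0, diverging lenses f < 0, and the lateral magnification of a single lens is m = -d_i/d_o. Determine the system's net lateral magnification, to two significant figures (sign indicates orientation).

Applying the thin-lens equation to the first lens, 1/5 = 1/3 + 1/d_i1, which gives d_i1 = -7.500 cm.
Its lateral magnification is m_1 = -d_i1/d_o1 = -(-7.500)/3 = 2.5000.
With d_i1 < 0 the first image is virtual and lies on the object side; the object distance for lens 2 is d_o2 = 27.5 - (-7.500) = 35.000 cm.
Applying the thin-lens equation again with f_2 = 8 cm and d_o2 = 35.000 cm gives d_i2 = 10.370 cm.
m_2 = -(10.370)/(35.000) = -0.2963.
Overall magnification: m = m_1 m_2 = -0.7407.

-0.74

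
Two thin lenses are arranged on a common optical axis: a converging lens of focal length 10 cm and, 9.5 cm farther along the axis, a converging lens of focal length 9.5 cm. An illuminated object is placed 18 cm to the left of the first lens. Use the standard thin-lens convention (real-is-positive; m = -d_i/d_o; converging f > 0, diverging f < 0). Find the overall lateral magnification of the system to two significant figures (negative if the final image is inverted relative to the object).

-0.53

Applying the thin-lens equation to the first lens, 1/10 = 1/18 + 1/d_i1, which gives d_i1 = 22.500 cm.
Its lateral magnification is m_1 = -d_i1/d_o1 = -(22.500)/18 = -1.2500.
This image would form 22.500 cm past lens 1, i.e. 13.000 cm beyond lens 2, so it is a virtual object for lens 2: d_o2 = 9.5 - 22.500 = -13.000 cm.
Applying the thin-lens equation again with f_2 = 9.5 cm and d_o2 = -13.000 cm gives d_i2 = 5.489 cm.
m_2 = -(5.489)/(-13.000) = 0.4222.
The system's lateral magnification is m_1 m_2 = (-1.2500)(0.4222) = -0.5278.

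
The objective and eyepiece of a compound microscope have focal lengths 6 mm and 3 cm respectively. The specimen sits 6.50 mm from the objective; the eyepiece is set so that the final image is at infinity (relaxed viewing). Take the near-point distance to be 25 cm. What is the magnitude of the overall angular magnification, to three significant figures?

Convert to cm: f_obj = 6 mm = 0.6 cm; d_o = 6.50 mm = 0.65 cm.
Objective: 1/d_i = 1/f_obj - 1/d_o = 1/0.6 - 1/0.65 = 0.12821 cm^-1, so d_i = 7.800 cm.
m_obj = -d_i/d_o = -7.800/0.65 = -12.000.
Eyepiece angular magnification (image at infinity): M_eye = D/f_e = 25/3 = 8.333.
Overall M = m_obj x M_eye = (-12.000)(8.333) = -100.00.
|M| = 100.00.

100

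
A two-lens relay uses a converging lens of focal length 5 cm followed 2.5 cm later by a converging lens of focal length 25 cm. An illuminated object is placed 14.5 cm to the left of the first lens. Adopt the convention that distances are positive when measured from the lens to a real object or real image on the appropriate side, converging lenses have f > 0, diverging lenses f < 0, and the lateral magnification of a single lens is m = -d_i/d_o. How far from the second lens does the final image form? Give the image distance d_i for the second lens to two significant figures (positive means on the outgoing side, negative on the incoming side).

4.3 cm

Lens 1: 1/d_i1 = 1/f_1 - 1/d_o1 = 1/5 - 1/14.5 = 0.13103 cm^-1, so d_i1 = 7.632 cm.
Since 7.632 cm > 2.5 cm, the first image lies past the second lens and serves as a virtual object: d_o2 = L - d_i1 = -5.132 cm.
Lens 2: 1/d_i2 = 1/f_2 - 1/d_o2 = 1/25 - 1/(-5.132) = 0.23487 cm^-1, so d_i2 = 4.258 cm.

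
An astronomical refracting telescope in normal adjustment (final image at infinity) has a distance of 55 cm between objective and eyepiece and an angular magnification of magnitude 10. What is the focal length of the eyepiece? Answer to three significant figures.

5.00 cm

In normal adjustment the tube length equals f_obj + f_eye and |M| = f_obj/f_eye.
So f_obj = 10 f_eye and 10 f_eye + f_eye = 55 cm, giving f_eye = 55/11 = 5.000 cm and f_obj = 50.000 cm.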